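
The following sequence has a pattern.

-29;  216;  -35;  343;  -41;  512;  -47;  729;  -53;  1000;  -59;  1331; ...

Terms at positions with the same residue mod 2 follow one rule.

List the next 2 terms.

Odd-indexed and even-indexed terms follow separate rules.
Stream A: -29, -35, -41, -47, -53, -59. Arithmetic with common difference −6.
Stream B: 216, 343, 512, 729, 1000, 1331. Perfect cubes starting at 6³.
The 13th slot belongs to stream A; its 7th term is -65.
Term 14 comes from stream B (its 7th entry): 1728.

-65, 1728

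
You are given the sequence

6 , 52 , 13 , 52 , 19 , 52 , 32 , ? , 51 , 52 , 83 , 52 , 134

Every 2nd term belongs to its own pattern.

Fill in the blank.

52

Split by position mod 2 into 2 tracks.
Track A: 6, 13, 19, 32, 51, 83, 134 — a Fibonacci-like recurrence a_n = a_{n-1} + a_{n-2}.
Track B: 52, 52, 52, ?, 52, 52 — always 52.
Filling track B at index 4 by its rule yields 52.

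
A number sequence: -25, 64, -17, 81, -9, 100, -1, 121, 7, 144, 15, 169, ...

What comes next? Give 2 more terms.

Positions 1, 3, 5, … form one subsequence and positions 2, 4, 6, … form another.
Track A is -25, -17, -9, -1, 7, 15, which is arithmetic, step +8.
Track B is 64, 81, 100, 121, 144, 169, which is perfect squares starting at 8².
Position 13 → track A, term 7 = 23.
Term 14 comes from track B (its 7th entry): 196.

23, 196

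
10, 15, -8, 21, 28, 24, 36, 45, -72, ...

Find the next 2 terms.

55, 66

Positions follow the repeating pattern AAB; grouping by letter gives 2 tracks.
Track A: 10, 15, 21, 28, 36, 45 (triangular numbers n(n+1)/2 for n = 4, 5, …).
Track B: -8, 24, -72 (a geometric progression (common ratio -3)).
Term 10 comes from track A (its 7th entry): 55.
Position 11 → track A, term 8 = 66.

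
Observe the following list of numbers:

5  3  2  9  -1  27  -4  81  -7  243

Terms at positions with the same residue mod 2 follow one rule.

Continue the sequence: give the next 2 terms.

-10, 729

Taking every 2nd term gives 2 separate tracks.
Stream A is 5, 2, -1, -4, -7, which is arithmetic with common difference −3.
Stream B is 3, 9, 27, 81, 243, which is powers of 3.
The 11th slot belongs to stream A; its 6th term is -10.
Position 12 → stream B, term 6 = 729.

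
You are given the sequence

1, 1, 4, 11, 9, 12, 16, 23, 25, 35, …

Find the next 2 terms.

Positions 1, 3, 5, … form one subsequence and positions 2, 4, 6, … form another.
Subsequence A is 1, 4, 9, 16, 25, which is consecutive squares n² from n = 1.
Subsequence B is 1, 11, 12, 23, 35, which is Fibonacci-style (each term is the sum of the two before it).
Position 11 falls in subsequence A as its term 6, giving 36.
Term 12 comes from subsequence B (its 6th entry): 58.

36, 58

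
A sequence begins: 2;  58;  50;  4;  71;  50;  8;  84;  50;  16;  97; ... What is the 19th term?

Split by position mod 3 into 3 tracks.
Track A = 2, 4, 8, 16: powers 2^1, 2^2, 2^3, ….
Track B = 58, 71, 84, 97: arithmetic with common difference +13.
Track C = 50, 50, 50: the constant sequence 50.
Position 19 falls in track A as its term 7, giving 128.

128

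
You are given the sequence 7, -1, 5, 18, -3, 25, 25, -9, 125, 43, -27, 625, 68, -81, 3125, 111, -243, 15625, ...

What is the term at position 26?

-6561

Split by position mod 3: positions 1, 4, 7, … form one track, and each other residue class forms its own.
Track A = 7, 18, 25, 43, 68, 111: a Fibonacci-like recurrence a_n = a_{n-1} + a_{n-2}.
Track B = -1, -3, -9, -27, -81, -243: geometric with ratio 3.
Track C = 5, 25, 125, 625, 3125, 15625: powers of 5.
The 26th slot belongs to track B; its 9th term is -6561.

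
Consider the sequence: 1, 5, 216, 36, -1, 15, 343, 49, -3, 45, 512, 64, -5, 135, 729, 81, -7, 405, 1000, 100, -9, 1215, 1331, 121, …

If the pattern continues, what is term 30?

10935

The terms cycle through 4 interleaved subsequences.
Subsequence A = 1, -1, -3, -5, -7, -9: linear: a_n = 3 − 2·n.
Subsequence B = 5, 15, 45, 135, 405, 1215: multiplying by 3 each time.
Subsequence C = 216, 343, 512, 729, 1000, 1331: the cubes 6³, 7³, 8³, ….
Subsequence D = 36, 49, 64, 81, 100, 121: consecutive squares n² from n = 6.
Position 30 → subsequence B, term 8 = 10935.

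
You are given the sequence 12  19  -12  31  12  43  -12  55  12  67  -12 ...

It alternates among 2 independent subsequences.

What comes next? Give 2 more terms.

Positions 1, 3, 5, … form one subsequence and positions 2, 4, 6, … form another.
Track A: 12, -12, 12, -12, 12, -12. Alternating ±12.
Track B: 19, 31, 43, 55, 67. Adding 12 each time.
The 12th slot belongs to track B; its 6th term is 79.
The 13th slot belongs to track A; its 7th term is 12.

79, 12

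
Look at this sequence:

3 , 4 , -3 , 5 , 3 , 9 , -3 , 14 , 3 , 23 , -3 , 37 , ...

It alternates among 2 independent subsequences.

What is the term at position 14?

60

Taking every 2nd term gives 2 separate tracks.
Track A: 3, -3, 3, -3, 3, -3 — oscillating between 3 and -3.
Track B: 4, 5, 9, 14, 23, 37 — each term equals the sum of the previous two.
Term 14 comes from track B (its 7th entry): 60.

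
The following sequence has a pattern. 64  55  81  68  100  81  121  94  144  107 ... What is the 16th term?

Split by position mod 2 into 2 tracks.
Subsequence A: 64, 81, 100, 121, 144 — perfect squares starting at 8².
Subsequence B: 55, 68, 81, 94, 107 — linear: a_n = 42 + 13·n.
Term 16 comes from subsequence B (its 8th entry): 146.

146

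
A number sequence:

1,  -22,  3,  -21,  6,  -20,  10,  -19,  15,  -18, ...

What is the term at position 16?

-15

Split by position mod 2 into 2 tracks.
Subsequence A is 1, 3, 6, 10, 15, which is triangular numbers starting at T_1.
Subsequence B is -22, -21, -20, -19, -18, which is arithmetic with common difference +1.
Position 16 → subsequence B, term 8 = -15.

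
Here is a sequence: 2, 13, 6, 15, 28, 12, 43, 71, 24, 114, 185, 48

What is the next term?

299

Positions follow the repeating pattern AAB; grouping by letter gives 2 tracks.
Track A: 2, 13, 15, 28, 43, 71, 114, 185. A Fibonacci-like recurrence a_n = a_{n-1} + a_{n-2}.
Track B: 6, 12, 24, 48. A geometric progression (common ratio 2).
Position 13 falls in track A as its term 9, giving 299.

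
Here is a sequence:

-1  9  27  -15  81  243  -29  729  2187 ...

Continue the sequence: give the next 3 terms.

-43, 6561, 19683

The slot pattern repeats as ABB (period 3), so there are 2 interleaved tracks.
Subsequence A: -1, -15, -29 (arithmetic, step −14).
Subsequence B: 9, 27, 81, 243, 729, 2187 (geometric with ratio 3).
Position 10 falls in subsequence A as its term 4, giving -43.
Position 11 falls in subsequence B as its term 7, giving 6561.
The 12th slot belongs to subsequence B; its 8th term is 19683.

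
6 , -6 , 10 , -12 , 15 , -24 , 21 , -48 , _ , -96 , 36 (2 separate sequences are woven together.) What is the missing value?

The terms cycle through 2 interleaved subsequences.
Subsequence A: 6, 10, 15, 21, ?, 36. Triangular numbers n(n+1)/2 for n = 3, 4, ….
Subsequence B: -6, -12, -24, -48, -96. Geometric with ratio 2.
Filling subsequence A at index 5 by its rule yields 28.

28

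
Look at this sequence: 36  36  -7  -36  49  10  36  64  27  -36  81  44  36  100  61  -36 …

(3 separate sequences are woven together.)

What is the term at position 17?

Read the sequence 3 terms at a time; column i is its own pattern.
Subsequence A = 36, -36, 36, -36, 36, -36: alternating ±36.
Subsequence B = 36, 49, 64, 81, 100: perfect squares starting at 6².
Subsequence C = -7, 10, 27, 44, 61: adding 17 each time.
Position 17 falls in subsequence B as its term 6, giving 121.

121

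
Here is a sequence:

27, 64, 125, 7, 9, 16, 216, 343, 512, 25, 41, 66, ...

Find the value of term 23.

733

The slot pattern repeats as AAABBB (period 6), so there are 2 interleaved tracks.
Track A: 27, 64, 125, 216, 343, 512. The cubes 3³, 4³, 5³, ….
Track B: 7, 9, 16, 25, 41, 66. A Fibonacci-like recurrence a_n = a_{n-1} + a_{n-2}.
Term 23 comes from track B (its 11th entry): 733.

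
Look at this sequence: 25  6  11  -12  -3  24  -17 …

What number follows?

The terms cycle through 2 interleaved subsequences.
Track A: 25, 11, -3, -17. Linear: a_n = 39 − 14·n.
Track B: 6, -12, 24. A geometric progression (common ratio -2).
Position 8 falls in track B as its term 4, giving -48.

-48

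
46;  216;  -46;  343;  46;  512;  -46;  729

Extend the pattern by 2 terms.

Positions 1, 3, 5, … form one subsequence and positions 2, 4, 6, … form another.
Track A: 46, -46, 46, -46 (oscillating between 46 and -46).
Track B: 216, 343, 512, 729 (consecutive cubes n³ from n = 6).
The 9th slot belongs to track A; its 5th term is 46.
Term 10 comes from track B (its 5th entry): 1000.

46, 1000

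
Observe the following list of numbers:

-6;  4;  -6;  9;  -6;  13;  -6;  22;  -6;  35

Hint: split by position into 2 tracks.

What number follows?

-6

Taking every 2nd term gives 2 separate tracks.
Stream A = -6, -6, -6, -6, -6: always -6.
Stream B = 4, 9, 13, 22, 35: Fibonacci-style (each term is the sum of the two before it).
Position 11 falls in stream A as its term 6, giving -6.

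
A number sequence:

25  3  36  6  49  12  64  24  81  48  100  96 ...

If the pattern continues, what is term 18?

The terms cycle through 2 interleaved subsequences.
Stream A: 25, 36, 49, 64, 81, 100 — consecutive squares n² from n = 5.
Stream B: 3, 6, 12, 24, 48, 96 — geometric, ×2 each step.
Position 18 falls in stream B as its term 9, giving 768.

768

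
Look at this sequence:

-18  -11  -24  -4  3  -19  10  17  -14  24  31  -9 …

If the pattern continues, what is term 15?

Positions follow the repeating pattern AAB; grouping by letter gives 2 tracks.
Track A: -18, -11, -4, 3, 10, 17, 24, 31. Arithmetic, step +7.
Track B: -24, -19, -14, -9. Adding 5 each time.
Term 15 comes from track B (its 5th entry): -4.

-4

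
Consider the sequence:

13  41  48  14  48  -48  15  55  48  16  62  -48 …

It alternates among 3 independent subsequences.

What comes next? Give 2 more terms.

17, 69

Split by position mod 3 into 3 tracks.
Subsequence A: 13, 14, 15, 16 (arithmetic with common difference +1).
Subsequence B: 41, 48, 55, 62 (linear: a_n = 34 + 7·n).
Subsequence C: 48, -48, 48, -48 (alternating ±48).
Position 13 falls in subsequence A as its term 5, giving 17.
The 14th slot belongs to subsequence B; its 5th term is 69.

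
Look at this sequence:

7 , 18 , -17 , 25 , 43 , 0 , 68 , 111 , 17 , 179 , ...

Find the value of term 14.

759

Positions follow the repeating pattern AAB; grouping by letter gives 2 tracks.
Subsequence A: 7, 18, 25, 43, 68, 111, 179. Each term equals the sum of the previous two.
Subsequence B: -17, 0, 17. Adding 17 each time.
The 14th slot belongs to subsequence A; its 10th term is 759.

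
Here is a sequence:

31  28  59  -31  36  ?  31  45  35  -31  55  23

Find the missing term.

47

Taking every 3rd term gives 3 separate tracks.
Track A = 31, -31, 31, -31: oscillating between 31 and -31.
Track B = 28, 36, 45, 55: triangular numbers n(n+1)/2 for n = 7, 8, ….
Track C = 59, ?, 35, 23: arithmetic, step −12.
Filling track C at index 2 by its rule yields 47.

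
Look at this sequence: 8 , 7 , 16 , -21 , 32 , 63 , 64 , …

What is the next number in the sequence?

-189

Odd-indexed and even-indexed terms follow separate rules.
Track A: 8, 16, 32, 64 (powers 2^3, 2^4, 2^5, …).
Track B: 7, -21, 63 (geometric with ratio -3).
The 8th slot belongs to track B; its 4th term is -189.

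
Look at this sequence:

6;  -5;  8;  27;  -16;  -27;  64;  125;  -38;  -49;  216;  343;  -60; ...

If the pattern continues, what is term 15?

512

Positions follow the repeating pattern AABB; grouping by letter gives 2 tracks.
Track A: 6, -5, -16, -27, -38, -49, -60 (arithmetic, step −11).
Track B: 8, 27, 64, 125, 216, 343 (the cubes 2³, 3³, 4³, …).
Position 15 → track B, term 7 = 512.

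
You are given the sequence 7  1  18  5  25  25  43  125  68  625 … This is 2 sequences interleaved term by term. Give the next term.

111

Odd-indexed and even-indexed terms follow separate rules.
Track A: 7, 18, 25, 43, 68 (a Fibonacci-like recurrence a_n = a_{n-1} + a_{n-2}).
Track B: 1, 5, 25, 125, 625 (a geometric progression (common ratio 5)).
Position 11 falls in track A as its term 6, giving 111.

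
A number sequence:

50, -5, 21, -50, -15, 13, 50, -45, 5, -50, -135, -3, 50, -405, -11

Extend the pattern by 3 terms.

Split by position mod 3 into 3 tracks.
Stream A: 50, -50, 50, -50, 50. The oscillation 50·(−1)^(n+1).
Stream B: -5, -15, -45, -135, -405. Multiplying by 3 each time.
Stream C: 21, 13, 5, -3, -11. Subtracting 8 each time.
Term 16 comes from stream A (its 6th entry): -50.
Term 17 comes from stream B (its 6th entry): -1215.
Term 18 comes from stream C (its 6th entry): -19.

-50, -1215, -19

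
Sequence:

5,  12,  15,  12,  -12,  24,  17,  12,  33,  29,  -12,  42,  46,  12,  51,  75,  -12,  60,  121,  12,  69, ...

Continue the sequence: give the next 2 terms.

196, -12

Split by position mod 3: positions 1, 4, 7, … form one track, and each other residue class forms its own.
Stream A: 5, 12, 17, 29, 46, 75, 121. Each term equals the sum of the previous two.
Stream B: 12, -12, 12, -12, 12, -12, 12. Oscillating between 12 and -12.
Stream C: 15, 24, 33, 42, 51, 60, 69. Linear: a_n = 6 + 9·n.
The 22nd slot belongs to stream A; its 8th term is 196.
The 23rd slot belongs to stream B; its 8th term is -12.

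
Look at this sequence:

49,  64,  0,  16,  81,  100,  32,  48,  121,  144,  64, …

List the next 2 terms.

Reading positions in blocks of 4 reveals the pattern AABB — 2 tracks woven together.
Track A: 49, 64, 81, 100, 121, 144 (perfect squares starting at 7²).
Track B: 0, 16, 32, 48, 64 (arithmetic with common difference +16).
Position 12 → track B, term 6 = 80.
Position 13 → track A, term 7 = 169.

80, 169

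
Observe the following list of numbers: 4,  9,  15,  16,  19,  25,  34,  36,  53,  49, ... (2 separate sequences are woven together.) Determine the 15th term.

The terms cycle through 2 interleaved subsequences.
Track A: 4, 15, 19, 34, 53. Each term equals the sum of the previous two.
Track B: 9, 16, 25, 36, 49. Consecutive squares n² from n = 3.
The 15th slot belongs to track A; its 8th term is 227.

227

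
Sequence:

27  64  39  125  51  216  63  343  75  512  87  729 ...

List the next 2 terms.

99, 1000

Split by position mod 2 into 2 tracks.
Track A = 27, 39, 51, 63, 75, 87: arithmetic with common difference +12.
Track B = 64, 125, 216, 343, 512, 729: perfect cubes starting at 4³.
Position 13 falls in track A as its term 7, giving 99.
The 14th slot belongs to track B; its 7th term is 1000.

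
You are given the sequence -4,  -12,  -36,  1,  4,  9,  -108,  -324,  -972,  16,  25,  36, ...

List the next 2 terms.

The slot pattern repeats as AAABBB (period 6), so there are 2 interleaved tracks.
Stream A: -4, -12, -36, -108, -324, -972 — multiplying by 3 each time.
Stream B: 1, 4, 9, 16, 25, 36 — perfect squares starting at 1².
The 13th slot belongs to stream A; its 7th term is -2916.
Position 14 falls in stream A as its term 8, giving -8748.

-2916, -8748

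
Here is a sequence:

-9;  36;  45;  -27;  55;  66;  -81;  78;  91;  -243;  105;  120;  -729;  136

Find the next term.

153

Positions follow the repeating pattern ABB; grouping by letter gives 2 tracks.
Track A: -9, -27, -81, -243, -729 (multiplying by 3 each time).
Track B: 36, 45, 55, 66, 78, 91, 105, 120, 136 (the triangular numbers T_8, T_9, …).
Position 15 → track B, term 10 = 153.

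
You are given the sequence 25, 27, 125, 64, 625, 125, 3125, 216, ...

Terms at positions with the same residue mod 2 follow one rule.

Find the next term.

15625

Taking every 2nd term gives 2 separate tracks.
Subsequence A: 25, 125, 625, 3125 — powers of 5.
Subsequence B: 27, 64, 125, 216 — perfect cubes starting at 3³.
Term 9 comes from subsequence A (its 5th entry): 15625.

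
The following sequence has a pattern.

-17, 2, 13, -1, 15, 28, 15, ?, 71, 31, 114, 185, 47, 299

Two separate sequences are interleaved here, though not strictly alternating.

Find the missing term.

43

Reading positions in blocks of 3 reveals the pattern ABB — 2 tracks woven together.
Stream A = -17, -1, 15, 31, 47: adding 16 each time.
Stream B = 2, 13, 15, 28, ?, 71, 114, 185, 299: Fibonacci-style (each term is the sum of the two before it).
The gap is stream B's term 5; the rule gives 43.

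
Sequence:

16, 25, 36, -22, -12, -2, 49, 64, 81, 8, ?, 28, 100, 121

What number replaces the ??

Positions follow the repeating pattern AAABBB; grouping by letter gives 2 tracks.
Subsequence A: 16, 25, 36, 49, 64, 81, 100, 121. Perfect squares starting at 4².
Subsequence B: -22, -12, -2, 8, ?, 28. Arithmetic with common difference +10.
Filling subsequence B at index 5 by its rule yields 18.

18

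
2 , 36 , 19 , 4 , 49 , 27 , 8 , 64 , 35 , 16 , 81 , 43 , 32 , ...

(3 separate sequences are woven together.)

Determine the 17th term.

121

Split by position mod 3: positions 1, 4, 7, … form one track, and each other residue class forms its own.
Track A: 2, 4, 8, 16, 32 — powers of 2.
Track B: 36, 49, 64, 81 — perfect squares starting at 6².
Track C: 19, 27, 35, 43 — arithmetic, step +8.
Position 17 → track B, term 6 = 121.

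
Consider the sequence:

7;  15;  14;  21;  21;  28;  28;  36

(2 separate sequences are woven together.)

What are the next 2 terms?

35, 45

Split by position mod 2 into 2 tracks.
Track A: 7, 14, 21, 28. Linear: a_n = 7·n.
Track B: 15, 21, 28, 36. The triangular numbers T_5, T_6, ….
Position 9 → track A, term 5 = 35.
The 10th slot belongs to track B; its 5th term is 45.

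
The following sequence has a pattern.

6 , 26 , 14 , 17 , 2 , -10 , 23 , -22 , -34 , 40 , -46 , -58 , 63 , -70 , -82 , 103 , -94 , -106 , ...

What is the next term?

Reading positions in blocks of 3 reveals the pattern ABB — 2 tracks woven together.
Stream A: 6, 17, 23, 40, 63, 103 (Fibonacci-style (each term is the sum of the two before it)).
Stream B: 26, 14, 2, -10, -22, -34, -46, -58, -70, -82, -94, -106 (arithmetic, step −12).
Term 19 comes from stream A (its 7th entry): 166.

166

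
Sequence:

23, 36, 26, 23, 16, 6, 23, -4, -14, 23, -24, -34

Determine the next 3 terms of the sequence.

The slot pattern repeats as ABB (period 3), so there are 2 interleaved tracks.
Track A: 23, 23, 23, 23 — the constant sequence 23.
Track B: 36, 26, 16, 6, -4, -14, -24, -34 — arithmetic, step −10.
Position 13 → track A, term 5 = 23.
Term 14 comes from track B (its 9th entry): -44.
Position 15 falls in track B as its term 10, giving -54.

23, -44, -54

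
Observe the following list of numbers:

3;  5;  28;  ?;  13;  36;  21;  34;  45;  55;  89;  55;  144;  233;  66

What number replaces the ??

The slot pattern repeats as AAB (period 3), so there are 2 interleaved tracks.
Stream A: 3, 5, ?, 13, 21, 34, 55, 89, 144, 233 (Fibonacci-style (each term is the sum of the two before it)).
Stream B: 28, 36, 45, 55, 66 (triangular numbers starting at T_7).
Stream A's pattern makes the blank 8.

8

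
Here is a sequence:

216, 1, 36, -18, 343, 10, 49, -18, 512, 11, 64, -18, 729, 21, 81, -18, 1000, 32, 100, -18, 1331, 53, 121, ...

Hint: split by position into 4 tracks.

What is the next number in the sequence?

Taking every 4th term gives 4 separate tracks.
Track A: 216, 343, 512, 729, 1000, 1331 — consecutive cubes n³ from n = 6.
Track B: 1, 10, 11, 21, 32, 53 — each term equals the sum of the previous two.
Track C: 36, 49, 64, 81, 100, 121 — consecutive squares n² from n = 6.
Track D: -18, -18, -18, -18, -18 — constant -18.
The 24th slot belongs to track D; its 6th term is -18.

-18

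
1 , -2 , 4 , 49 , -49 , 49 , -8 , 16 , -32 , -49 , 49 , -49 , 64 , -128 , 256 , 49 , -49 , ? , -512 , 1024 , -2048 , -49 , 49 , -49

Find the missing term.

Reading positions in blocks of 6 reveals the pattern AAABBB — 2 tracks woven together.
Stream A: 1, -2, 4, -8, 16, -32, 64, -128, 256, -512, 1024, -2048 (geometric with ratio -2).
Stream B: 49, -49, 49, -49, 49, -49, 49, -49, ?, -49, 49, -49 (oscillating between 49 and -49).
Stream B's pattern makes the blank 49.

49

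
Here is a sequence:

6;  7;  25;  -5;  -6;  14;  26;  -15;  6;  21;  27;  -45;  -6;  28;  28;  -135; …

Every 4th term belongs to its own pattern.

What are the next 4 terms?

Split by position mod 4: positions 1, 5, 9, … form one track, and each other residue class forms its own.
Track A = 6, -6, 6, -6: alternating ±6.
Track B = 7, 14, 21, 28: arithmetic with common difference +7.
Track C = 25, 26, 27, 28: arithmetic with common difference +1.
Track D = -5, -15, -45, -135: a geometric progression (common ratio 3).
Position 17 falls in track A as its term 5, giving 6.
Term 18 comes from track B (its 5th entry): 35.
Position 19 falls in track C as its term 5, giving 29.
Position 20 falls in track D as its term 5, giving -405.

6, 35, 29, -405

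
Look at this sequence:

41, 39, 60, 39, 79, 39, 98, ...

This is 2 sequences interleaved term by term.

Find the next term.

39

Taking every 2nd term gives 2 separate tracks.
Subsequence A: 41, 60, 79, 98 (arithmetic, step +19).
Subsequence B: 39, 39, 39 (the constant sequence 39).
Term 8 comes from subsequence B (its 4th entry): 39.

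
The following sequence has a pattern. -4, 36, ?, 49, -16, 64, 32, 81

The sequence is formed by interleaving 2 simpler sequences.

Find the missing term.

Odd-indexed and even-indexed terms follow separate rules.
Track A is -4, ?, -16, 32, which is multiplying by -2 each time.
Track B is 36, 49, 64, 81, which is the squares 6², 7², 8², ….
Track A's pattern makes the blank 8.

8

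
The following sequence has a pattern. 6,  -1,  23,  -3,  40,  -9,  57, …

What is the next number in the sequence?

-27

The terms cycle through 2 interleaved subsequences.
Stream A: 6, 23, 40, 57 — adding 17 each time.
Stream B: -1, -3, -9 — multiplying by 3 each time.
Term 8 comes from stream B (its 4th entry): -27.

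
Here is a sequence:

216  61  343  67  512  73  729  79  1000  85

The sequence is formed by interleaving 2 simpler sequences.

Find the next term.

Split by position mod 2 into 2 tracks.
Track A: 216, 343, 512, 729, 1000. Perfect cubes starting at 6³.
Track B: 61, 67, 73, 79, 85. Arithmetic, step +6.
Term 11 comes from track A (its 6th entry): 1331.

1331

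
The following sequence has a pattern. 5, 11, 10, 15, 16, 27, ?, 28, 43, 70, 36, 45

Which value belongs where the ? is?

21

The slot pattern repeats as AABB (period 4), so there are 2 interleaved tracks.
Track A: 5, 11, 16, 27, 43, 70 (Fibonacci-style (each term is the sum of the two before it)).
Track B: 10, 15, ?, 28, 36, 45 (triangular numbers starting at T_4).
The gap is track B's term 3; the rule gives 21.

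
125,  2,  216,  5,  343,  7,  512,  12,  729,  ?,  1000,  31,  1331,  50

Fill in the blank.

19

Odd-indexed and even-indexed terms follow separate rules.
Stream A: 125, 216, 343, 512, 729, 1000, 1331 — perfect cubes starting at 5³.
Stream B: 2, 5, 7, 12, ?, 31, 50 — each term equals the sum of the previous two.
Filling stream B at index 5 by its rule yields 19.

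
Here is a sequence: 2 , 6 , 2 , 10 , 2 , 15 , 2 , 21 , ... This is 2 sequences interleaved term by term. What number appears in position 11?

The terms cycle through 2 interleaved subsequences.
Track A is 2, 2, 2, 2, which is constant 2.
Track B is 6, 10, 15, 21, which is triangular numbers starting at T_3.
Term 11 comes from track A (its 6th entry): 2.

2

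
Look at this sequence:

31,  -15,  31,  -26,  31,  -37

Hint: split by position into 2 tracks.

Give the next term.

31

Positions 1, 3, 5, … form one subsequence and positions 2, 4, 6, … form another.
Stream A: 31, 31, 31. The constant sequence 31.
Stream B: -15, -26, -37. Arithmetic with common difference −11.
Position 7 falls in stream A as its term 4, giving 31.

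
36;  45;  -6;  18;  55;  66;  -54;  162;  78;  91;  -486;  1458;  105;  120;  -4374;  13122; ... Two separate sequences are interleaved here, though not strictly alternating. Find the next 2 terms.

The slot pattern repeats as AABB (period 4), so there are 2 interleaved tracks.
Stream A: 36, 45, 55, 66, 78, 91, 105, 120 (triangular numbers n(n+1)/2 for n = 8, 9, …).
Stream B: -6, 18, -54, 162, -486, 1458, -4374, 13122 (a geometric progression (common ratio -3)).
Term 17 comes from stream A (its 9th entry): 136.
Position 18 → stream A, term 10 = 153.

136, 153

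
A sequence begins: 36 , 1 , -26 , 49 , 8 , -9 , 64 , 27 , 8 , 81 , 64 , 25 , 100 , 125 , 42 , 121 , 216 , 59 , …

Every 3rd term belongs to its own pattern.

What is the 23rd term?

Split by position mod 3 into 3 tracks.
Track A = 36, 49, 64, 81, 100, 121: consecutive squares n² from n = 6.
Track B = 1, 8, 27, 64, 125, 216: perfect cubes starting at 1³.
Track C = -26, -9, 8, 25, 42, 59: adding 17 each time.
Position 23 → track B, term 8 = 512.

512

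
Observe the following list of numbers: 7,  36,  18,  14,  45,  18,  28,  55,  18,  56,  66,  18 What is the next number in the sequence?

Taking every 3rd term gives 3 separate tracks.
Subsequence A: 7, 14, 28, 56 (geometric with ratio 2).
Subsequence B: 36, 45, 55, 66 (triangular numbers n(n+1)/2 for n = 8, 9, …).
Subsequence C: 18, 18, 18, 18 (constant 18).
Term 13 comes from subsequence A (its 5th entry): 112.

112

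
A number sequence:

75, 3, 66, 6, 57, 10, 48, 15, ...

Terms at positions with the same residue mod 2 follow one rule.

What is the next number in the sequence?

39

Positions 1, 3, 5, … form one subsequence and positions 2, 4, 6, … form another.
Track A: 75, 66, 57, 48 (arithmetic, step −9).
Track B: 3, 6, 10, 15 (triangular numbers n(n+1)/2 for n = 2, 3, …).
The 9th slot belongs to track A; its 5th term is 39.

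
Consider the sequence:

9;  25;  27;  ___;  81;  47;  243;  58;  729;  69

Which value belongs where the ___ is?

Split by position mod 2 into 2 tracks.
Stream A: 9, 27, 81, 243, 729. Powers of 3.
Stream B: 25, ?, 47, 58, 69. Arithmetic with common difference +11.
The gap is stream B's term 2; the rule gives 36.

36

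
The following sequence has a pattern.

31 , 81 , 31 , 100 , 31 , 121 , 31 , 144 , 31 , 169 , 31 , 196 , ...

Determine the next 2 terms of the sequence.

Odd-indexed and even-indexed terms follow separate rules.
Stream A: 31, 31, 31, 31, 31, 31. Always 31.
Stream B: 81, 100, 121, 144, 169, 196. The squares 9², 10², 11², ….
Position 13 → stream A, term 7 = 31.
Term 14 comes from stream B (its 7th entry): 225.

31, 225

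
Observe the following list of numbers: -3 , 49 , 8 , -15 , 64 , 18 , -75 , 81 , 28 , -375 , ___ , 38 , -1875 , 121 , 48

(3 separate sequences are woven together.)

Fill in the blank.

Taking every 3rd term gives 3 separate tracks.
Track A is -3, -15, -75, -375, -1875, which is a geometric progression (common ratio 5).
Track B is 49, 64, 81, ?, 121, which is perfect squares starting at 7².
Track C is 8, 18, 28, 38, 48, which is linear: a_n = -2 + 10·n.
So the missing entry in track B is 100.

100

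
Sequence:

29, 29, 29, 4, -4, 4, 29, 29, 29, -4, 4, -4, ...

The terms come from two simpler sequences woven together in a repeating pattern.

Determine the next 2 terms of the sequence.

29, 29

Positions follow the repeating pattern AAABBB; grouping by letter gives 2 tracks.
Stream A = 29, 29, 29, 29, 29, 29: always 29.
Stream B = 4, -4, 4, -4, 4, -4: the oscillation 4·(−1)^(n+1).
Term 13 comes from stream A (its 7th entry): 29.
Term 14 comes from stream A (its 8th entry): 29.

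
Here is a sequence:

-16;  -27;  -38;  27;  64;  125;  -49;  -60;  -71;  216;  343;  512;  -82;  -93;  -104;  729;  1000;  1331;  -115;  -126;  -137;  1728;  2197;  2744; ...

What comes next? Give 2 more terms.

The slot pattern repeats as AAABBB (period 6), so there are 2 interleaved tracks.
Track A = -16, -27, -38, -49, -60, -71, -82, -93, -104, -115, -126, -137: subtracting 11 each time.
Track B = 27, 64, 125, 216, 343, 512, 729, 1000, 1331, 1728, 2197, 2744: perfect cubes starting at 3³.
Position 25 falls in track A as its term 13, giving -148.
Position 26 → track A, term 14 = -159.

-148, -159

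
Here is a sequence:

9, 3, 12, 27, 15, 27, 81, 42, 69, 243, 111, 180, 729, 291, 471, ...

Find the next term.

2187

Reading positions in blocks of 3 reveals the pattern ABB — 2 tracks woven together.
Stream A: 9, 27, 81, 243, 729 (multiplying by 3 each time).
Stream B: 3, 12, 15, 27, 42, 69, 111, 180, 291, 471 (a Fibonacci-like recurrence a_n = a_{n-1} + a_{n-2}).
Position 16 → stream A, term 6 = 2187.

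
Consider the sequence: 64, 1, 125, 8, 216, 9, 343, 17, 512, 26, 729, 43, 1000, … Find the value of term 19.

2197

Positions 1, 3, 5, … form one subsequence and positions 2, 4, 6, … form another.
Track A: 64, 125, 216, 343, 512, 729, 1000. Perfect cubes starting at 4³.
Track B: 1, 8, 9, 17, 26, 43. A Fibonacci-like recurrence a_n = a_{n-1} + a_{n-2}.
Term 19 comes from track A (its 10th entry): 2197.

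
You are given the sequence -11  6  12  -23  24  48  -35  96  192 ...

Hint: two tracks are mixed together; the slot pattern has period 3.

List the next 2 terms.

Positions follow the repeating pattern ABB; grouping by letter gives 2 tracks.
Track A: -11, -23, -35 (subtracting 12 each time).
Track B: 6, 12, 24, 48, 96, 192 (multiplying by 2 each time).
Position 10 → track A, term 4 = -47.
Term 11 comes from track B (its 7th entry): 384.

-47, 384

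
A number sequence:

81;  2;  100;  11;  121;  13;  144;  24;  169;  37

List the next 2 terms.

196, 61

Odd-indexed and even-indexed terms follow separate rules.
Track A: 81, 100, 121, 144, 169 — the squares 9², 10², 11², ….
Track B: 2, 11, 13, 24, 37 — a Fibonacci-like recurrence a_n = a_{n-1} + a_{n-2}.
Term 11 comes from track A (its 6th entry): 196.
Term 12 comes from track B (its 6th entry): 61.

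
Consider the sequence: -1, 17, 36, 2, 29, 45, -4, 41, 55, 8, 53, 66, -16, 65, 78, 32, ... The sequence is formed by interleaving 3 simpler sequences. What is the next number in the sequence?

77

Split by position mod 3: positions 1, 4, 7, … form one track, and each other residue class forms its own.
Track A: -1, 2, -4, 8, -16, 32 (geometric with ratio -2).
Track B: 17, 29, 41, 53, 65 (adding 12 each time).
Track C: 36, 45, 55, 66, 78 (triangular numbers starting at T_8).
The 17th slot belongs to track B; its 6th term is 77.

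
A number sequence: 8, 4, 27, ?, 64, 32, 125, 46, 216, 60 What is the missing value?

18

Taking every 2nd term gives 2 separate tracks.
Track A: 8, 27, 64, 125, 216. Consecutive cubes n³ from n = 2.
Track B: 4, ?, 32, 46, 60. Linear: a_n = -10 + 14·n.
Track B's pattern makes the blank 18.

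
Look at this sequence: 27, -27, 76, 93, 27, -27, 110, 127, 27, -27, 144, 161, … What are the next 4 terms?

Reading positions in blocks of 4 reveals the pattern AABB — 2 tracks woven together.
Track A: 27, -27, 27, -27, 27, -27 — oscillating between 27 and -27.
Track B: 76, 93, 110, 127, 144, 161 — linear: a_n = 59 + 17·n.
Position 13 → track A, term 7 = 27.
Term 14 comes from track A (its 8th entry): -27.
Position 15 → track B, term 7 = 178.
Position 16 → track B, term 8 = 195.

27, -27, 178, 195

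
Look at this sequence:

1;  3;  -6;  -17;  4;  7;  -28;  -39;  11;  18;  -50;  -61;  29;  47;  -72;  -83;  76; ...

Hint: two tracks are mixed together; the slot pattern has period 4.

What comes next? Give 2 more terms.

The slot pattern repeats as AABB (period 4), so there are 2 interleaved tracks.
Track A = 1, 3, 4, 7, 11, 18, 29, 47, 76: a Fibonacci-like recurrence a_n = a_{n-1} + a_{n-2}.
Track B = -6, -17, -28, -39, -50, -61, -72, -83: arithmetic, step −11.
Term 18 comes from track A (its 10th entry): 123.
Term 19 comes from track B (its 9th entry): -94.

123, -94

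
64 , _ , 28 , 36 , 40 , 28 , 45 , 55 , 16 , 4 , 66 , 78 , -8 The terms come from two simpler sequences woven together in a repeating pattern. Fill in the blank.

The slot pattern repeats as AABB (period 4), so there are 2 interleaved tracks.
Stream A = 64, ?, 40, 28, 16, 4, -8: arithmetic with common difference −12.
Stream B = 28, 36, 45, 55, 66, 78: triangular numbers starting at T_7.
Filling stream A at index 2 by its rule yields 52.

52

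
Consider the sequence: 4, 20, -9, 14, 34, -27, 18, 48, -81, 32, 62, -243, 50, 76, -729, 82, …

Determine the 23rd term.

Taking every 3rd term gives 3 separate tracks.
Stream A: 4, 14, 18, 32, 50, 82 — a Fibonacci-like recurrence a_n = a_{n-1} + a_{n-2}.
Stream B: 20, 34, 48, 62, 76 — linear: a_n = 6 + 14·n.
Stream C: -9, -27, -81, -243, -729 — a geometric progression (common ratio 3).
Position 23 → stream B, term 8 = 118.

118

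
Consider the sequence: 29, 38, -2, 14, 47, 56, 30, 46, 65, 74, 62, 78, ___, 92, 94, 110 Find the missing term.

83

Reading positions in blocks of 4 reveals the pattern AABB — 2 tracks woven together.
Track A is 29, 38, 47, 56, 65, 74, ?, 92, which is arithmetic, step +9.
Track B is -2, 14, 30, 46, 62, 78, 94, 110, which is adding 16 each time.
The gap is track A's term 7; the rule gives 83.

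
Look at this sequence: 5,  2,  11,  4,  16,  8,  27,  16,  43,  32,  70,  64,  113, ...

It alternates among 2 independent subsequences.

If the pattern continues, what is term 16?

256

Split by position mod 2 into 2 tracks.
Subsequence A = 5, 11, 16, 27, 43, 70, 113: a Fibonacci-like recurrence a_n = a_{n-1} + a_{n-2}.
Subsequence B = 2, 4, 8, 16, 32, 64: powers of 2.
The 16th slot belongs to subsequence B; its 8th term is 256.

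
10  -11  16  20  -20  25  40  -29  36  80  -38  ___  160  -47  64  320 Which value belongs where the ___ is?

Split by position mod 3: positions 1, 4, 7, … form one track, and each other residue class forms its own.
Track A: 10, 20, 40, 80, 160, 320 — geometric, ×2 each step.
Track B: -11, -20, -29, -38, -47 — linear: a_n = -2 − 9·n.
Track C: 16, 25, 36, ?, 64 — the squares 4², 5², 6², ….
The gap is track C's term 4; the rule gives 49.

49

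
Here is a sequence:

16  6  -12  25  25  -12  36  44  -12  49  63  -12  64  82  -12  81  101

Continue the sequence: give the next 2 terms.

Read the sequence 3 terms at a time; column i is its own pattern.
Track A is 16, 25, 36, 49, 64, 81, which is the squares 4², 5², 6², ….
Track B is 6, 25, 44, 63, 82, 101, which is arithmetic with common difference +19.
Track C is -12, -12, -12, -12, -12, which is constant -12.
The 18th slot belongs to track C; its 6th term is -12.
The 19th slot belongs to track A; its 7th term is 100.

-12, 100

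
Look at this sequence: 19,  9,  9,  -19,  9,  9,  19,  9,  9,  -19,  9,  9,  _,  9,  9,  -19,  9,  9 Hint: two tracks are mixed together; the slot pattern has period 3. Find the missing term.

Positions follow the repeating pattern ABB; grouping by letter gives 2 tracks.
Stream A is 19, -19, 19, -19, ?, -19, which is alternating ±19.
Stream B is 9, 9, 9, 9, 9, 9, 9, 9, 9, 9, 9, 9, which is always 9.
So the missing entry in stream A is 19.

19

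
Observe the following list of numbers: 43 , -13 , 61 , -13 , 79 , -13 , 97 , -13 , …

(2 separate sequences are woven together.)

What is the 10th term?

Split by position mod 2 into 2 tracks.
Track A = 43, 61, 79, 97: arithmetic with common difference +18.
Track B = -13, -13, -13, -13: always -13.
Term 10 comes from track B (its 5th entry): -13.

-13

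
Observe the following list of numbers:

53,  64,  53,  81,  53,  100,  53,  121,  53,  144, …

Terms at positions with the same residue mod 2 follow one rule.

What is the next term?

53

Odd-indexed and even-indexed terms follow separate rules.
Track A: 53, 53, 53, 53, 53 — constant 53.
Track B: 64, 81, 100, 121, 144 — the squares 8², 9², 10², ….
Position 11 falls in track A as its term 6, giving 53.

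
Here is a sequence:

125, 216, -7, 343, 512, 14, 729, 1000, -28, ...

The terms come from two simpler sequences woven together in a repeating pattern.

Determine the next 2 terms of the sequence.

The slot pattern repeats as AAB (period 3), so there are 2 interleaved tracks.
Track A: 125, 216, 343, 512, 729, 1000. Perfect cubes starting at 5³.
Track B: -7, 14, -28. Geometric, ×-2 each step.
Term 10 comes from track A (its 7th entry): 1331.
Term 11 comes from track A (its 8th entry): 1728.

1331, 1728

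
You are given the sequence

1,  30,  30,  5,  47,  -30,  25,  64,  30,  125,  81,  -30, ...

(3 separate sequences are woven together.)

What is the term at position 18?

Split by position mod 3: positions 1, 4, 7, … form one track, and each other residue class forms its own.
Subsequence A: 1, 5, 25, 125 (powers 5^0, 5^1, 5^2, …).
Subsequence B: 30, 47, 64, 81 (arithmetic with common difference +17).
Subsequence C: 30, -30, 30, -30 (the oscillation 30·(−1)^(n+1)).
The 18th slot belongs to subsequence C; its 6th term is -30.

-30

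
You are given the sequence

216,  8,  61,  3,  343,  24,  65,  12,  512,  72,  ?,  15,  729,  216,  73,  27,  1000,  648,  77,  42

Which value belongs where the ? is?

The terms cycle through 4 interleaved subsequences.
Track A: 216, 343, 512, 729, 1000. Consecutive cubes n³ from n = 6.
Track B: 8, 24, 72, 216, 648. Multiplying by 3 each time.
Track C: 61, 65, ?, 73, 77. Arithmetic with common difference +4.
Track D: 3, 12, 15, 27, 42. Each term equals the sum of the previous two.
The gap is track C's term 3; the rule gives 69.

69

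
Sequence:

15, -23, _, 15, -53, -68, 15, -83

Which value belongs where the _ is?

-38

Reading positions in blocks of 3 reveals the pattern ABB — 2 tracks woven together.
Stream A: 15, 15, 15. Always 15.
Stream B: -23, ?, -53, -68, -83. Linear: a_n = -8 − 15·n.
The gap is stream B's term 2; the rule gives -38.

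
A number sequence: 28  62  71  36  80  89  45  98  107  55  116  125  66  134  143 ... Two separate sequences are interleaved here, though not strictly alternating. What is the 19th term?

Reading positions in blocks of 3 reveals the pattern ABB — 2 tracks woven together.
Stream A: 28, 36, 45, 55, 66. Triangular numbers starting at T_7.
Stream B: 62, 71, 80, 89, 98, 107, 116, 125, 134, 143. Arithmetic, step +9.
The 19th slot belongs to stream A; its 7th term is 91.

91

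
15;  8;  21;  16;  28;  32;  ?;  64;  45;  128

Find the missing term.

36

Taking every 2nd term gives 2 separate tracks.
Subsequence A: 15, 21, 28, ?, 45. Triangular numbers starting at T_5.
Subsequence B: 8, 16, 32, 64, 128. Successive powers of 2.
Subsequence A's pattern makes the blank 36.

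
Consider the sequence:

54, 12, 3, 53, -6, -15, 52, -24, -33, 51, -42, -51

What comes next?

50

Positions follow the repeating pattern ABB; grouping by letter gives 2 tracks.
Track A is 54, 53, 52, 51, which is linear: a_n = 55 − n.
Track B is 12, 3, -6, -15, -24, -33, -42, -51, which is linear: a_n = 21 − 9·n.
Term 13 comes from track A (its 5th entry): 50.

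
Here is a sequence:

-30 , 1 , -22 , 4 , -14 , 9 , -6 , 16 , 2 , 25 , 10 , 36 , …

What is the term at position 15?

Split by position mod 2 into 2 tracks.
Track A: -30, -22, -14, -6, 2, 10 — linear: a_n = -38 + 8·n.
Track B: 1, 4, 9, 16, 25, 36 — perfect squares starting at 1².
Position 15 → track A, term 8 = 26.

26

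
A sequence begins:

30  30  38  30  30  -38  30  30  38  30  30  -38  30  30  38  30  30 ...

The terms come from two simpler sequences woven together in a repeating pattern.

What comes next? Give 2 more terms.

The slot pattern repeats as AAB (period 3), so there are 2 interleaved tracks.
Track A is 30, 30, 30, 30, 30, 30, 30, 30, 30, 30, 30, 30, which is the constant sequence 30.
Track B is 38, -38, 38, -38, 38, which is the oscillation 38·(−1)^(n+1).
Position 18 → track B, term 6 = -38.
Term 19 comes from track A (its 13th entry): 30.

-38, 30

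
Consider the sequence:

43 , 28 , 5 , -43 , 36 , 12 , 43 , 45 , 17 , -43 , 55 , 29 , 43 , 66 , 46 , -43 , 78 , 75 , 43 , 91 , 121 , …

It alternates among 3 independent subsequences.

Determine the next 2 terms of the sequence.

-43, 105

Split by position mod 3: positions 1, 4, 7, … form one track, and each other residue class forms its own.
Subsequence A is 43, -43, 43, -43, 43, -43, 43, which is the oscillation 43·(−1)^(n+1).
Subsequence B is 28, 36, 45, 55, 66, 78, 91, which is triangular numbers n(n+1)/2 for n = 7, 8, ….
Subsequence C is 5, 12, 17, 29, 46, 75, 121, which is a Fibonacci-like recurrence a_n = a_{n-1} + a_{n-2}.
Position 22 falls in subsequence A as its term 8, giving -43.
Term 23 comes from subsequence B (its 8th entry): 105.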